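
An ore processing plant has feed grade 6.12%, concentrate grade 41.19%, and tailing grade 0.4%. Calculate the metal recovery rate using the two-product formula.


Using the two-product formula:
R = 100 * c * (f - t) / (f * (c - t))
Numerator = 100 * 41.19 * (6.12 - 0.4)
= 100 * 41.19 * 5.72
= 23560.68
Denominator = 6.12 * (41.19 - 0.4)
= 6.12 * 40.79
= 249.6348
R = 23560.68 / 249.6348
= 94.3806%

94.3806%


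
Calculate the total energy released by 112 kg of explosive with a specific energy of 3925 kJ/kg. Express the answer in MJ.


439.6 MJ

Energy = mass * specific_energy / 1000
= 112 * 3925 / 1000
= 439600 / 1000
= 439.6 MJ


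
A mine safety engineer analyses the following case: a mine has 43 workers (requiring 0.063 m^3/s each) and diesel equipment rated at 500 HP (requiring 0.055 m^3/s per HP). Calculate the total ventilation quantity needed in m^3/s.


Airflow for workers:
Q_people = 43 * 0.063 = 2.709 m^3/s
Airflow for diesel equipment:
Q_diesel = 500 * 0.055 = 27.5 m^3/s
Total ventilation:
Q_total = 2.709 + 27.5
= 30.209 m^3/s

30.209 m^3/s


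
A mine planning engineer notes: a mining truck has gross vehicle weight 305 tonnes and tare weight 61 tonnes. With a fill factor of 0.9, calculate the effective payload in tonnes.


Maximum payload = gross - tare
= 305 - 61 = 244 tonnes
Effective payload = max payload * fill factor
= 244 * 0.9
= 219.6 tonnes

219.6 tonnes


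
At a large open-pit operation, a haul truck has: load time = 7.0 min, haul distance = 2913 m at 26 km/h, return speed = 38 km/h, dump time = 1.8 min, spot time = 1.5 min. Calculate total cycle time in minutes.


21.6218 min

Convert haul speed to m/min: 26 * 1000/60 = 433.3333333 m/min
Haul time = 2913 / 433.3333333 = 6.722307692 min
Convert return speed to m/min: 38 * 1000/60 = 633.3333333 m/min
Return time = 2913 / 633.3333333 = 4.599473684 min
Total cycle time:
= 7.0 + 6.722307692 + 1.8 + 4.599473684 + 1.5
= 21.6218 min


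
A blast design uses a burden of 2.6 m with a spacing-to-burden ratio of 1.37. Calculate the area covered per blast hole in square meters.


9.2612 m^2

First, find the spacing:
Spacing = burden * ratio = 2.6 * 1.37
= 3.562 m
Then, calculate the area:
Area = burden * spacing = 2.6 * 3.562
= 9.2612 m^2


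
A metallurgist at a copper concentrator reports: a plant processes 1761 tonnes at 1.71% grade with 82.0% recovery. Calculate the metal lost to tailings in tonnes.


Total metal in feed:
= 1761 * 1.71 / 100 = 30.1131 tonnes
Metal recovered:
= 30.1131 * 82.0 / 100 = 24.692742 tonnes
Metal lost to tailings:
= 30.1131 - 24.692742
= 5.4204 tonnes

5.4204 tonnes


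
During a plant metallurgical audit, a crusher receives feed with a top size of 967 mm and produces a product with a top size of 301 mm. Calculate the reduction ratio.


Reduction ratio = feed size / product size
= 967 / 301
= 3.2126

3.2126


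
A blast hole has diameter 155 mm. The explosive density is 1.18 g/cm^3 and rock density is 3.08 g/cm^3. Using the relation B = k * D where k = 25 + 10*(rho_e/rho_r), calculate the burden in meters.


4.4688 m

First, compute k:
rho_e / rho_r = 1.18 / 3.08 = 0.3831168831
k = 25 + 10 * 0.3831168831 = 28.83116883
Then, compute burden:
B = k * D / 1000 = 28.83116883 * 155 / 1000
= 4468.831169 / 1000
= 4.4688 m


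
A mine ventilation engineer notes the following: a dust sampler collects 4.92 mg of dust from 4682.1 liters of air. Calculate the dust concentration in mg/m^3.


Convert liters to m^3: 1 m^3 = 1000 L
Concentration = mass / volume * 1000
= 4.92 / 4682.1 * 1000
= 0.001050810534 * 1000
= 1.0508 mg/m^3

1.0508 mg/m^3


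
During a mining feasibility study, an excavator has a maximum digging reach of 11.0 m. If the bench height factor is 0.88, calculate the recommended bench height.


9.68 m

Bench height = reach * factor
= 11.0 * 0.88
= 9.68 m


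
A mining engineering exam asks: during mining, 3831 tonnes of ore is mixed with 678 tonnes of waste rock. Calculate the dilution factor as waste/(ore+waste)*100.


15.0366%

Total material = ore + waste
= 3831 + 678 = 4509 tonnes
Dilution = waste / total * 100
= 678 / 4509 * 100
= 0.1503659348 * 100
= 15.0366%


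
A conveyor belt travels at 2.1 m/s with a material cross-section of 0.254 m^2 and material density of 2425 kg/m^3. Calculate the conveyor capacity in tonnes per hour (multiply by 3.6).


4656.582 t/h

Volumetric flow = speed * area
= 2.1 * 0.254 = 0.5334 m^3/s
Mass flow = volumetric * density
= 0.5334 * 2425 = 1293.495 kg/s
Convert to t/h: multiply by 3.6
Capacity = 1293.495 * 3.6
= 4656.582 t/h


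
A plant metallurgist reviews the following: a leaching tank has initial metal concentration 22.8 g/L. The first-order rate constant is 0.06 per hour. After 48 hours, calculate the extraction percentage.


94.3865%

Compute the exponent:
-k * t = -0.06 * 48 = -2.88
Remaining concentration:
C = 22.8 * exp(-2.88)
= 22.8 * 0.05613476283
= 1.279872593 g/L
Extracted = 22.8 - 1.279872593 = 21.52012741 g/L
Extraction % = 21.52012741 / 22.8 * 100
= 94.3865%


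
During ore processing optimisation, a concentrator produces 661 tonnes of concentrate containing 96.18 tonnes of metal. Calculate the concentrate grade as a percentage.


14.5507%

Grade = (metal in concentrate / concentrate mass) * 100
= (96.18 / 661) * 100
= 0.1455068079 * 100
= 14.5507%


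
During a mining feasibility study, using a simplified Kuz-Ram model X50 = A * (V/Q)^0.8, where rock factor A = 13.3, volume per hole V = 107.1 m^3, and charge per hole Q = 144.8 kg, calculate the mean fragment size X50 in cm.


Compute V/Q:
V/Q = 107.1 / 144.8 = 0.739640884
Raise to the power 0.8:
(V/Q)^0.8 = 0.739640884^0.8 = 0.7856275907
Multiply by A:
X50 = 13.3 * 0.7856275907
= 10.4488 cm

10.4488 cm


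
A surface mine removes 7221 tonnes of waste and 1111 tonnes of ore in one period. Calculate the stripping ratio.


6.4995

Stripping ratio = waste tonnage / ore tonnage
= 7221 / 1111
= 6.4995


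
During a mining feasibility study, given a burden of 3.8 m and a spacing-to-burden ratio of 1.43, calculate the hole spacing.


5.434 m

Spacing = burden * ratio
= 3.8 * 1.43
= 5.434 m


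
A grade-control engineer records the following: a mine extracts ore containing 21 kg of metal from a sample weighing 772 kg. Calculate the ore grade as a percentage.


Ore grade = (metal mass / ore mass) * 100
= (21 / 772) * 100
= 0.02720207254 * 100
= 2.7202%

2.7202%


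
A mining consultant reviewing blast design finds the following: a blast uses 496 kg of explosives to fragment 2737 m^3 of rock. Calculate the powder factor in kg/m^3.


Powder factor = explosive mass / rock volume
= 496 / 2737
= 0.1812 kg/m^3

0.1812 kg/m^3


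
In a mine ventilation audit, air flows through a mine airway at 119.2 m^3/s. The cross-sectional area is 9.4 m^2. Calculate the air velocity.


12.6809 m/s

Velocity = flow rate / cross-sectional area
= 119.2 / 9.4
= 12.6809 m/s


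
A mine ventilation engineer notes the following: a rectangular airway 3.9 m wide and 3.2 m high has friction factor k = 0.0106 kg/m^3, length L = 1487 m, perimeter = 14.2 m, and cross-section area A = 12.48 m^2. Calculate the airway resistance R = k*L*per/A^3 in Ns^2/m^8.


0.1151 Ns^2/m^8

Compute the numerator:
k * L * per = 0.0106 * 1487 * 14.2
= 223.82324
Compute the denominator:
A^3 = 12.48^3 = 1943.764992
Resistance:
R = 223.82324 / 1943.764992
= 0.1151 Ns^2/m^8


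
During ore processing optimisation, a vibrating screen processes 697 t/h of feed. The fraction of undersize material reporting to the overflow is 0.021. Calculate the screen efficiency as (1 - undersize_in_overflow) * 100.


97.9%

Screen efficiency = (1 - fraction of undersize in overflow) * 100
= (1 - 0.021) * 100
= 0.979 * 100
= 97.9%


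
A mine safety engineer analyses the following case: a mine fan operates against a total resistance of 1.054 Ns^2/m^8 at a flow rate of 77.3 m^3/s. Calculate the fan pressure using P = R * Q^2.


Compute Q^2:
Q^2 = 77.3^2 = 5975.29
Compute pressure:
P = R * Q^2 = 1.054 * 5975.29
= 6297.9557 Pa

6297.9557 Pa


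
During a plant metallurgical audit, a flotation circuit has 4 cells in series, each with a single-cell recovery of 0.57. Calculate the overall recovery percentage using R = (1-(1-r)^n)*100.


Complement of single-cell recovery:
1 - r = 1 - 0.57 = 0.43
Raise to power n:
(1 - r)^4 = 0.43^4 = 0.03418801
Overall recovery:
R = (1 - 0.03418801) * 100
= 96.5812%

96.5812%


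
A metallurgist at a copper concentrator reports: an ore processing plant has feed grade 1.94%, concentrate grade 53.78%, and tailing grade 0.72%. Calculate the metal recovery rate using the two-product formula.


63.7399%

Using the two-product formula:
R = 100 * c * (f - t) / (f * (c - t))
Numerator = 100 * 53.78 * (1.94 - 0.72)
= 100 * 53.78 * 1.22
= 6561.16
Denominator = 1.94 * (53.78 - 0.72)
= 1.94 * 53.06
= 102.9364
R = 6561.16 / 102.9364
= 63.7399%


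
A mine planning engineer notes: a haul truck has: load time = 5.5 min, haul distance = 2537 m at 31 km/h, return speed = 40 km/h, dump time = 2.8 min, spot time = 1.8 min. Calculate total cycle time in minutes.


18.8158 min

Convert haul speed to m/min: 31 * 1000/60 = 516.6666667 m/min
Haul time = 2537 / 516.6666667 = 4.910322581 min
Convert return speed to m/min: 40 * 1000/60 = 666.6666667 m/min
Return time = 2537 / 666.6666667 = 3.8055 min
Total cycle time:
= 5.5 + 4.910322581 + 2.8 + 3.8055 + 1.8
= 18.8158 min


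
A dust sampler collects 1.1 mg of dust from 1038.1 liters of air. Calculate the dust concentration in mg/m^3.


1.0596 mg/m^3

Convert liters to m^3: 1 m^3 = 1000 L
Concentration = mass / volume * 1000
= 1.1 / 1038.1 * 1000
= 0.001059628167 * 1000
= 1.0596 mg/m^3


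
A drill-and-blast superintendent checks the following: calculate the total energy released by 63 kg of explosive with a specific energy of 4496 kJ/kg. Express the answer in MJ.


Energy = mass * specific_energy / 1000
= 63 * 4496 / 1000
= 283248 / 1000
= 283.248 MJ

283.248 MJ


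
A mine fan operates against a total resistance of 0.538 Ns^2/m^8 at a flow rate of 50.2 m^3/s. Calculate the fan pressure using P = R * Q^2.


Compute Q^2:
Q^2 = 50.2^2 = 2520.04
Compute pressure:
P = R * Q^2 = 0.538 * 2520.04
= 1355.7815 Pa

1355.7815 Pa


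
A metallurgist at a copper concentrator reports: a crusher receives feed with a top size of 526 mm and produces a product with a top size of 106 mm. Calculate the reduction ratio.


4.9623

Reduction ratio = feed size / product size
= 526 / 106
= 4.9623


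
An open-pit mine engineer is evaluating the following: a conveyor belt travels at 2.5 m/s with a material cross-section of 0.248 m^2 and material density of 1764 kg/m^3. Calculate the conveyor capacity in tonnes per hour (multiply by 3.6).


Volumetric flow = speed * area
= 2.5 * 0.248 = 0.62 m^3/s
Mass flow = volumetric * density
= 0.62 * 1764 = 1093.68 kg/s
Convert to t/h: multiply by 3.6
Capacity = 1093.68 * 3.6
= 3937.248 t/h

3937.248 t/h


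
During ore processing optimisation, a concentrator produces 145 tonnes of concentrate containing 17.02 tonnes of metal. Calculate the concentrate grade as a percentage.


11.7379%

Grade = (metal in concentrate / concentrate mass) * 100
= (17.02 / 145) * 100
= 0.1173793103 * 100
= 11.7379%


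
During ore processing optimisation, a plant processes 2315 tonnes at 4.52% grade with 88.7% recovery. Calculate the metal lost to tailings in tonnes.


Total metal in feed:
= 2315 * 4.52 / 100 = 104.638 tonnes
Metal recovered:
= 104.638 * 88.7 / 100 = 92.813906 tonnes
Metal lost to tailings:
= 104.638 - 92.813906
= 11.8241 tonnes

11.8241 tonnes


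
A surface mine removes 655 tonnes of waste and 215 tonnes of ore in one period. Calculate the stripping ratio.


Stripping ratio = waste tonnage / ore tonnage
= 655 / 215
= 3.0465

3.0465


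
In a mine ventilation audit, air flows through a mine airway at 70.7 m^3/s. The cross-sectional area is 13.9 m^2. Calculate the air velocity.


Velocity = flow rate / cross-sectional area
= 70.7 / 13.9
= 5.0863 m/s

5.0863 m/s


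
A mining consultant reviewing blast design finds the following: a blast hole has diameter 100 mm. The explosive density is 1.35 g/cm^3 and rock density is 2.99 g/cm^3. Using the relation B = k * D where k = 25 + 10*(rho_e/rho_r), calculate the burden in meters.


First, compute k:
rho_e / rho_r = 1.35 / 2.99 = 0.4515050167
k = 25 + 10 * 0.4515050167 = 29.51505017
Then, compute burden:
B = k * D / 1000 = 29.51505017 * 100 / 1000
= 2951.505017 / 1000
= 2.9515 m

2.9515 m


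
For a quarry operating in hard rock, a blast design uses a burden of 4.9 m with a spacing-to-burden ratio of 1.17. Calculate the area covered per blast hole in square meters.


28.0917 m^2

First, find the spacing:
Spacing = burden * ratio = 4.9 * 1.17
= 5.733 m
Then, calculate the area:
Area = burden * spacing = 4.9 * 5.733
= 28.0917 m^2


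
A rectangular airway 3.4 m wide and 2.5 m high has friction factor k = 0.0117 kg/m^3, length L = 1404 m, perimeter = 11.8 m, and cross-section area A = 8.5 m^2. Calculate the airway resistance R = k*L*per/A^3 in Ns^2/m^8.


Compute the numerator:
k * L * per = 0.0117 * 1404 * 11.8
= 193.83624
Compute the denominator:
A^3 = 8.5^3 = 614.125
Resistance:
R = 193.83624 / 614.125
= 0.3156 Ns^2/m^8

0.3156 Ns^2/m^8


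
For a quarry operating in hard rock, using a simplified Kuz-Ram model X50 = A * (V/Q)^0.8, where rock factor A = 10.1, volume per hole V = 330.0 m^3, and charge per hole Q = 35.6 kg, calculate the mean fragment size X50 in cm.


Compute V/Q:
V/Q = 330.0 / 35.6 = 9.269662921
Raise to the power 0.8:
(V/Q)^0.8 = 9.269662921^0.8 = 5.938149859
Multiply by A:
X50 = 10.1 * 5.938149859
= 59.9753 cm

59.9753 cm


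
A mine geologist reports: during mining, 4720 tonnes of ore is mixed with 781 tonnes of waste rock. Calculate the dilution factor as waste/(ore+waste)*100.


Total material = ore + waste
= 4720 + 781 = 5501 tonnes
Dilution = waste / total * 100
= 781 / 5501 * 100
= 0.1419741865 * 100
= 14.1974%

14.1974%


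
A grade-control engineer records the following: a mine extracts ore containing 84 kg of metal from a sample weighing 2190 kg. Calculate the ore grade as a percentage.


3.8356%

Ore grade = (metal mass / ore mass) * 100
= (84 / 2190) * 100
= 0.03835616438 * 100
= 3.8356%


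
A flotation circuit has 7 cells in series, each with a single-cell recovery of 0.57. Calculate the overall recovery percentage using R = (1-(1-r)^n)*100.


99.7282%

Complement of single-cell recovery:
1 - r = 1 - 0.57 = 0.43
Raise to power n:
(1 - r)^7 = 0.43^7 = 0.002718186111
Overall recovery:
R = (1 - 0.002718186111) * 100
= 99.7282%


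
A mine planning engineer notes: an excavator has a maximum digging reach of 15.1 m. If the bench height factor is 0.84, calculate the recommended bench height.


Bench height = reach * factor
= 15.1 * 0.84
= 12.684 m

12.684 m


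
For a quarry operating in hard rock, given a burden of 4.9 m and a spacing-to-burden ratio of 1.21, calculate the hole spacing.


Spacing = burden * ratio
= 4.9 * 1.21
= 5.929 m

5.929 m


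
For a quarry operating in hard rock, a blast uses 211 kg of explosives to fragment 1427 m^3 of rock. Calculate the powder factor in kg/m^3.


0.1479 kg/m^3

Powder factor = explosive mass / rock volume
= 211 / 1427
= 0.1479 kg/m^3


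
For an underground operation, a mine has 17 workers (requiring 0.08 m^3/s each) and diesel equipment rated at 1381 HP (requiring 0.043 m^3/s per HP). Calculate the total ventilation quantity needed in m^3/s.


60.743 m^3/s

Airflow for workers:
Q_people = 17 * 0.08 = 1.36 m^3/s
Airflow for diesel equipment:
Q_diesel = 1381 * 0.043 = 59.383 m^3/s
Total ventilation:
Q_total = 1.36 + 59.383
= 60.743 m^3/s


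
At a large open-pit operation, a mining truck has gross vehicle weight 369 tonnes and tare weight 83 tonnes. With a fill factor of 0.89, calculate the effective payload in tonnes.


254.54 tonnes

Maximum payload = gross - tare
= 369 - 83 = 286 tonnes
Effective payload = max payload * fill factor
= 286 * 0.89
= 254.54 tonnes


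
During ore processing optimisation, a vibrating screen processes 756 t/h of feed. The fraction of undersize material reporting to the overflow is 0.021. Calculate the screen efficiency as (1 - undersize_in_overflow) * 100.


Screen efficiency = (1 - fraction of undersize in overflow) * 100
= (1 - 0.021) * 100
= 0.979 * 100
= 97.9%

97.9%


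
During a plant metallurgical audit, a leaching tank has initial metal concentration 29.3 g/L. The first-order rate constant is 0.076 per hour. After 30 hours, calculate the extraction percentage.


Compute the exponent:
-k * t = -0.076 * 30 = -2.28
Remaining concentration:
C = 29.3 * exp(-2.28)
= 29.3 * 0.1022842067
= 2.996927257 g/L
Extracted = 29.3 - 2.996927257 = 26.30307274 g/L
Extraction % = 26.30307274 / 29.3 * 100
= 89.7716%

89.7716%


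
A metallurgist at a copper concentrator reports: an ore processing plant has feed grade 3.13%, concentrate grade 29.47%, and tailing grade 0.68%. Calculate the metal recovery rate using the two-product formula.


Using the two-product formula:
R = 100 * c * (f - t) / (f * (c - t))
Numerator = 100 * 29.47 * (3.13 - 0.68)
= 100 * 29.47 * 2.45
= 7220.15
Denominator = 3.13 * (29.47 - 0.68)
= 3.13 * 28.79
= 90.1127
R = 7220.15 / 90.1127
= 80.1236%

80.1236%


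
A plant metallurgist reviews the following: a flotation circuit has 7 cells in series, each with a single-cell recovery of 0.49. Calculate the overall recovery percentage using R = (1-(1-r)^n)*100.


99.1026%

Complement of single-cell recovery:
1 - r = 1 - 0.49 = 0.51
Raise to power n:
(1 - r)^7 = 0.51^7 = 0.008974106779
Overall recovery:
R = (1 - 0.008974106779) * 100
= 99.1026%


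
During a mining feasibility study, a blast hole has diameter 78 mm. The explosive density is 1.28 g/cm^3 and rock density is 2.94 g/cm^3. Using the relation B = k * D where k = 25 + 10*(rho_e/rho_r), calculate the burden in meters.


2.2896 m

First, compute k:
rho_e / rho_r = 1.28 / 2.94 = 0.4353741497
k = 25 + 10 * 0.4353741497 = 29.3537415
Then, compute burden:
B = k * D / 1000 = 29.3537415 * 78 / 1000
= 2289.591837 / 1000
= 2.2896 m


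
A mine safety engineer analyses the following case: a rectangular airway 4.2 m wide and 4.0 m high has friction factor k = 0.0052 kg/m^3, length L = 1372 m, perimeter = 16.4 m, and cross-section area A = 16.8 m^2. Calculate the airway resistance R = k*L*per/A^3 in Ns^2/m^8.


0.0247 Ns^2/m^8

Compute the numerator:
k * L * per = 0.0052 * 1372 * 16.4
= 117.00416
Compute the denominator:
A^3 = 16.8^3 = 4741.632
Resistance:
R = 117.00416 / 4741.632
= 0.0247 Ns^2/m^8


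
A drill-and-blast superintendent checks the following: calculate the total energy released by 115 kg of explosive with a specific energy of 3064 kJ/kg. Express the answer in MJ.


Energy = mass * specific_energy / 1000
= 115 * 3064 / 1000
= 352360 / 1000
= 352.36 MJ

352.36 MJ


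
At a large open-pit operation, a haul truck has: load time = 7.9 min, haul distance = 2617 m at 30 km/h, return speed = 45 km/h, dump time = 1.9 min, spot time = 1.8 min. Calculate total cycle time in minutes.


20.3233 min

Convert haul speed to m/min: 30 * 1000/60 = 500 m/min
Haul time = 2617 / 500 = 5.234 min
Convert return speed to m/min: 45 * 1000/60 = 750 m/min
Return time = 2617 / 750 = 3.489333333 min
Total cycle time:
= 7.9 + 5.234 + 1.9 + 3.489333333 + 1.8
= 20.3233 min


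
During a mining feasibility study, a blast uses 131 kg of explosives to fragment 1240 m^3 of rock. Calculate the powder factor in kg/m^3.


Powder factor = explosive mass / rock volume
= 131 / 1240
= 0.1056 kg/m^3

0.1056 kg/m^3


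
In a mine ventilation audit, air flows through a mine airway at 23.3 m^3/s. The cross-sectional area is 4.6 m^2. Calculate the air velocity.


Velocity = flow rate / cross-sectional area
= 23.3 / 4.6
= 5.0652 m/s

5.0652 m/s


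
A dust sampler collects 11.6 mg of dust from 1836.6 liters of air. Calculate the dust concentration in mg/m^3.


Convert liters to m^3: 1 m^3 = 1000 L
Concentration = mass / volume * 1000
= 11.6 / 1836.6 * 1000
= 0.00631601873 * 1000
= 6.316 mg/m^3

6.316 mg/m^3


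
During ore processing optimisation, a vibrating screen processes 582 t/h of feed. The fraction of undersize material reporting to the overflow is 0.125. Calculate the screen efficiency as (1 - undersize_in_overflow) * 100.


Screen efficiency = (1 - fraction of undersize in overflow) * 100
= (1 - 0.125) * 100
= 0.875 * 100
= 87.5%

87.5%


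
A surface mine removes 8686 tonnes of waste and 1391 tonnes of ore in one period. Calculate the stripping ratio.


6.2444

Stripping ratio = waste tonnage / ore tonnage
= 8686 / 1391
= 6.2444


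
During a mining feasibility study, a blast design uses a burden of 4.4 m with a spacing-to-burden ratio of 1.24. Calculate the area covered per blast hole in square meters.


First, find the spacing:
Spacing = burden * ratio = 4.4 * 1.24
= 5.456 m
Then, calculate the area:
Area = burden * spacing = 4.4 * 5.456
= 24.0064 m^2

24.0064 m^2


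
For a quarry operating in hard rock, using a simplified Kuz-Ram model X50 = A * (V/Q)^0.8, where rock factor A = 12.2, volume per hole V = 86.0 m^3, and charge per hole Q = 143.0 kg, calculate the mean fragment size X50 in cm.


Compute V/Q:
V/Q = 86.0 / 143.0 = 0.6013986014
Raise to the power 0.8:
(V/Q)^0.8 = 0.6013986014^0.8 = 0.6657787524
Multiply by A:
X50 = 12.2 * 0.6657787524
= 8.1225 cm

8.1225 cm


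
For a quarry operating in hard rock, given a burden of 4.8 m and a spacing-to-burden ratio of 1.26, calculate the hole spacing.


Spacing = burden * ratio
= 4.8 * 1.26
= 6.048 m

6.048 m


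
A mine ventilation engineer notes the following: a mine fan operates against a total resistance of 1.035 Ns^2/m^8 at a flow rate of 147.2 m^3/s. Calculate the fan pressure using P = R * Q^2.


Compute Q^2:
Q^2 = 147.2^2 = 21667.84
Compute pressure:
P = R * Q^2 = 1.035 * 21667.84
= 22426.2144 Pa

22426.2144 Pa


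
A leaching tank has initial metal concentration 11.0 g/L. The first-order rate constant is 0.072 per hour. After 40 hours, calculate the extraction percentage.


94.3865%

Compute the exponent:
-k * t = -0.072 * 40 = -2.88
Remaining concentration:
C = 11.0 * exp(-2.88)
= 11.0 * 0.05613476283
= 0.6174823912 g/L
Extracted = 11.0 - 0.6174823912 = 10.38251761 g/L
Extraction % = 10.38251761 / 11.0 * 100
= 94.3865%


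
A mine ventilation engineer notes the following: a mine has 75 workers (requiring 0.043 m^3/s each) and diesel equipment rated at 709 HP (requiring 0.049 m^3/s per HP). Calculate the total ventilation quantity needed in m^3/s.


37.966 m^3/s

Airflow for workers:
Q_people = 75 * 0.043 = 3.225 m^3/s
Airflow for diesel equipment:
Q_diesel = 709 * 0.049 = 34.741 m^3/s
Total ventilation:
Q_total = 3.225 + 34.741
= 37.966 m^3/s


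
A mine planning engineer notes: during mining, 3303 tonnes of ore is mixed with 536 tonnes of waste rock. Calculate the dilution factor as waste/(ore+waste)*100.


13.962%

Total material = ore + waste
= 3303 + 536 = 3839 tonnes
Dilution = waste / total * 100
= 536 / 3839 * 100
= 0.1396196926 * 100
= 13.962%


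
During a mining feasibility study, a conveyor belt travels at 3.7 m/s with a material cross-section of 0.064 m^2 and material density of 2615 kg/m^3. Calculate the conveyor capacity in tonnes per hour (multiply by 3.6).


2229.2352 t/h

Volumetric flow = speed * area
= 3.7 * 0.064 = 0.2368 m^3/s
Mass flow = volumetric * density
= 0.2368 * 2615 = 619.232 kg/s
Convert to t/h: multiply by 3.6
Capacity = 619.232 * 3.6
= 2229.2352 t/h


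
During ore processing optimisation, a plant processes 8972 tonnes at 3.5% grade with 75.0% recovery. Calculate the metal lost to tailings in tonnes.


78.505 tonnes

Total metal in feed:
= 8972 * 3.5 / 100 = 314.02 tonnes
Metal recovered:
= 314.02 * 75.0 / 100 = 235.515 tonnes
Metal lost to tailings:
= 314.02 - 235.515
= 78.505 tonnes


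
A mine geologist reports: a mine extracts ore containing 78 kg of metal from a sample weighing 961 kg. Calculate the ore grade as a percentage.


Ore grade = (metal mass / ore mass) * 100
= (78 / 961) * 100
= 0.08116545265 * 100
= 8.1165%

8.1165%


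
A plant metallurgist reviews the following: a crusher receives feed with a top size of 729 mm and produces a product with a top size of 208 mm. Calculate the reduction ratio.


3.5048

Reduction ratio = feed size / product size
= 729 / 208
= 3.5048


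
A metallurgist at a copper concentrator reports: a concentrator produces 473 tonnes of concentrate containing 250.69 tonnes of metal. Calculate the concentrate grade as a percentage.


Grade = (metal in concentrate / concentrate mass) * 100
= (250.69 / 473) * 100
= 0.53 * 100
= 53.0%

53.0%


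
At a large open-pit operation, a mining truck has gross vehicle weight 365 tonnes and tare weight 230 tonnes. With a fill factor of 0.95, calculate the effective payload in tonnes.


128.25 tonnes

Maximum payload = gross - tare
= 365 - 230 = 135 tonnes
Effective payload = max payload * fill factor
= 135 * 0.95
= 128.25 tonnes


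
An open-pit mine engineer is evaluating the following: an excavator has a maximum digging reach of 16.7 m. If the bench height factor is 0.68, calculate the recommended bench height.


Bench height = reach * factor
= 16.7 * 0.68
= 11.356 m

11.356 m


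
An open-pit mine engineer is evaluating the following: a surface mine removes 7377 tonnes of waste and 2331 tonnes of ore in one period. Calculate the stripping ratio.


3.1647

Stripping ratio = waste tonnage / ore tonnage
= 7377 / 2331
= 3.1647


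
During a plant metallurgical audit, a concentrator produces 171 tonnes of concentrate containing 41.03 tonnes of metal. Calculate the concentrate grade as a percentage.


23.9942%

Grade = (metal in concentrate / concentrate mass) * 100
= (41.03 / 171) * 100
= 0.2399415205 * 100
= 23.9942%


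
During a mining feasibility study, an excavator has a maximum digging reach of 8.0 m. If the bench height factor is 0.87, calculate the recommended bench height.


6.96 m

Bench height = reach * factor
= 8.0 * 0.87
= 6.96 m


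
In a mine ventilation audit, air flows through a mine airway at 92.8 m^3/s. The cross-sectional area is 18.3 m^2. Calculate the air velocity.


Velocity = flow rate / cross-sectional area
= 92.8 / 18.3
= 5.071 m/s

5.071 m/s


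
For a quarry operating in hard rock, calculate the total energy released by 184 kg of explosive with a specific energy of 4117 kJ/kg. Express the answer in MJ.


Energy = mass * specific_energy / 1000
= 184 * 4117 / 1000
= 757528 / 1000
= 757.528 MJ

757.528 MJ


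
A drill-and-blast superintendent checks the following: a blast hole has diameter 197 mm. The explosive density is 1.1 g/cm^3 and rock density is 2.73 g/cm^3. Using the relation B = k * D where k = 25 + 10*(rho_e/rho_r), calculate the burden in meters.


5.7188 m

First, compute k:
rho_e / rho_r = 1.1 / 2.73 = 0.4029304029
k = 25 + 10 * 0.4029304029 = 29.02930403
Then, compute burden:
B = k * D / 1000 = 29.02930403 * 197 / 1000
= 5718.772894 / 1000
= 5.7188 m


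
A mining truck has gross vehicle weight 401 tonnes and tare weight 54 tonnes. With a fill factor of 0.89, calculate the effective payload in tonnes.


308.83 tonnes

Maximum payload = gross - tare
= 401 - 54 = 347 tonnes
Effective payload = max payload * fill factor
= 347 * 0.89
= 308.83 tonnes


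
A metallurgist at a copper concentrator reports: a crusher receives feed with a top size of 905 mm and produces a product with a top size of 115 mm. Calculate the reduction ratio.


7.8696

Reduction ratio = feed size / product size
= 905 / 115
= 7.8696


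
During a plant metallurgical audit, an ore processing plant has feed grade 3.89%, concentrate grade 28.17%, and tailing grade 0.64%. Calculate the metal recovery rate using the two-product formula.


85.4898%

Using the two-product formula:
R = 100 * c * (f - t) / (f * (c - t))
Numerator = 100 * 28.17 * (3.89 - 0.64)
= 100 * 28.17 * 3.25
= 9155.25
Denominator = 3.89 * (28.17 - 0.64)
= 3.89 * 27.53
= 107.0917
R = 9155.25 / 107.0917
= 85.4898%


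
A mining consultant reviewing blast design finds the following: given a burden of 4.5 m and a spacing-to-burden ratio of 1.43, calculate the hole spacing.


Spacing = burden * ratio
= 4.5 * 1.43
= 6.435 m

6.435 m


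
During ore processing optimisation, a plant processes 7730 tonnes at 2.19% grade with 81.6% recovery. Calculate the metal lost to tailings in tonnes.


Total metal in feed:
= 7730 * 2.19 / 100 = 169.287 tonnes
Metal recovered:
= 169.287 * 81.6 / 100 = 138.138192 tonnes
Metal lost to tailings:
= 169.287 - 138.138192
= 31.1488 tonnes

31.1488 tonnes


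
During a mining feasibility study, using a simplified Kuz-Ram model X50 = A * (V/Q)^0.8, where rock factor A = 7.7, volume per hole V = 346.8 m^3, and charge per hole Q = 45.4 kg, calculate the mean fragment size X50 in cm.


39.166 cm

Compute V/Q:
V/Q = 346.8 / 45.4 = 7.63876652
Raise to the power 0.8:
(V/Q)^0.8 = 7.63876652^0.8 = 5.086494612
Multiply by A:
X50 = 7.7 * 5.086494612
= 39.166 cm


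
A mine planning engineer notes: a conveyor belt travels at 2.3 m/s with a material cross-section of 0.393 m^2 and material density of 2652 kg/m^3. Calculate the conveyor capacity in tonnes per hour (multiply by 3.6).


Volumetric flow = speed * area
= 2.3 * 0.393 = 0.9039 m^3/s
Mass flow = volumetric * density
= 0.9039 * 2652 = 2397.1428 kg/s
Convert to t/h: multiply by 3.6
Capacity = 2397.1428 * 3.6
= 8629.7141 t/h

8629.7141 t/h


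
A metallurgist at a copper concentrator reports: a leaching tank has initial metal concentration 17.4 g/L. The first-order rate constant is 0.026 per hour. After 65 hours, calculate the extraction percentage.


81.548%

Compute the exponent:
-k * t = -0.026 * 65 = -1.69
Remaining concentration:
C = 17.4 * exp(-1.69)
= 17.4 * 0.184519524
= 3.210639717 g/L
Extracted = 17.4 - 3.210639717 = 14.18936028 g/L
Extraction % = 14.18936028 / 17.4 * 100
= 81.548%


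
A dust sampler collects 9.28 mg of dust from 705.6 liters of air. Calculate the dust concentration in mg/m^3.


Convert liters to m^3: 1 m^3 = 1000 L
Concentration = mass / volume * 1000
= 9.28 / 705.6 * 1000
= 0.01315192744 * 1000
= 13.1519 mg/m^3

13.1519 mg/m^3


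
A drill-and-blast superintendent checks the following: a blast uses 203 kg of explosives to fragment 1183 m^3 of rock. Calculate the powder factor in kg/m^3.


Powder factor = explosive mass / rock volume
= 203 / 1183
= 0.1716 kg/m^3

0.1716 kg/m^3


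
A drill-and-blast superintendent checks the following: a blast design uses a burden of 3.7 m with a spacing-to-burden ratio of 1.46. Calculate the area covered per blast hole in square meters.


First, find the spacing:
Spacing = burden * ratio = 3.7 * 1.46
= 5.402 m
Then, calculate the area:
Area = burden * spacing = 3.7 * 5.402
= 19.9874 m^2

19.9874 m^2


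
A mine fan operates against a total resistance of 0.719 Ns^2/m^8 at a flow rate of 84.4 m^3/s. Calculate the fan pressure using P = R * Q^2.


Compute Q^2:
Q^2 = 84.4^2 = 7123.36
Compute pressure:
P = R * Q^2 = 0.719 * 7123.36
= 5121.6958 Pa

5121.6958 Pa


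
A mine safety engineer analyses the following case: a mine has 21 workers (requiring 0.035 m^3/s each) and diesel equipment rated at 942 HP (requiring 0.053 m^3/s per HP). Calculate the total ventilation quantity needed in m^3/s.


Airflow for workers:
Q_people = 21 * 0.035 = 0.735 m^3/s
Airflow for diesel equipment:
Q_diesel = 942 * 0.053 = 49.926 m^3/s
Total ventilation:
Q_total = 0.735 + 49.926
= 50.661 m^3/s

50.661 m^3/s


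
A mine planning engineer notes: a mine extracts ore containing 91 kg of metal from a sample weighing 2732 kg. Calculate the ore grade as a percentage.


3.3309%

Ore grade = (metal mass / ore mass) * 100
= (91 / 2732) * 100
= 0.03330893119 * 100
= 3.3309%


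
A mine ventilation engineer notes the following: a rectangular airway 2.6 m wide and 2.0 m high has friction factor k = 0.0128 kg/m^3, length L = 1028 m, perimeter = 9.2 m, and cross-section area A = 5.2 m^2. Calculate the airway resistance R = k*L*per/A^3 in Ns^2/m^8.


Compute the numerator:
k * L * per = 0.0128 * 1028 * 9.2
= 121.05728
Compute the denominator:
A^3 = 5.2^3 = 140.608
Resistance:
R = 121.05728 / 140.608
= 0.861 Ns^2/m^8

0.861 Ns^2/m^8


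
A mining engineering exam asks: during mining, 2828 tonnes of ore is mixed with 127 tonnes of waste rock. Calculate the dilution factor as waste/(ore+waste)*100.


Total material = ore + waste
= 2828 + 127 = 2955 tonnes
Dilution = waste / total * 100
= 127 / 2955 * 100
= 0.04297800338 * 100
= 4.2978%

4.2978%


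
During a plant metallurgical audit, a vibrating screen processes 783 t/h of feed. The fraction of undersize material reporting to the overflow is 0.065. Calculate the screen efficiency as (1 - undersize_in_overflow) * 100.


Screen efficiency = (1 - fraction of undersize in overflow) * 100
= (1 - 0.065) * 100
= 0.935 * 100
= 93.5%

93.5%


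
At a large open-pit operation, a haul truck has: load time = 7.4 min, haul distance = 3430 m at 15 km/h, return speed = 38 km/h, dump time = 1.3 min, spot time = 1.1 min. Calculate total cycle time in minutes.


Convert haul speed to m/min: 15 * 1000/60 = 250 m/min
Haul time = 3430 / 250 = 13.72 min
Convert return speed to m/min: 38 * 1000/60 = 633.3333333 m/min
Return time = 3430 / 633.3333333 = 5.415789474 min
Total cycle time:
= 7.4 + 13.72 + 1.3 + 5.415789474 + 1.1
= 28.9358 min

28.9358 min


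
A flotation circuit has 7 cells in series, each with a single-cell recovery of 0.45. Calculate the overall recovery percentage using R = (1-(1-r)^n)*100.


98.4776%

Complement of single-cell recovery:
1 - r = 1 - 0.45 = 0.55
Raise to power n:
(1 - r)^7 = 0.55^7 = 0.01522435234
Overall recovery:
R = (1 - 0.01522435234) * 100
= 98.4776%


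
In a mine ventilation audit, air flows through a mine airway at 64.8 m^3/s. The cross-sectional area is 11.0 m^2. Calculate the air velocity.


5.8909 m/s

Velocity = flow rate / cross-sectional area
= 64.8 / 11.0
= 5.8909 m/s


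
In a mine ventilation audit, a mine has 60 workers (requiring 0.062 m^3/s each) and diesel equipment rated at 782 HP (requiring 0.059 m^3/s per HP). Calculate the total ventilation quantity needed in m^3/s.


49.858 m^3/s

Airflow for workers:
Q_people = 60 * 0.062 = 3.72 m^3/s
Airflow for diesel equipment:
Q_diesel = 782 * 0.059 = 46.138 m^3/s
Total ventilation:
Q_total = 3.72 + 46.138
= 49.858 m^3/s


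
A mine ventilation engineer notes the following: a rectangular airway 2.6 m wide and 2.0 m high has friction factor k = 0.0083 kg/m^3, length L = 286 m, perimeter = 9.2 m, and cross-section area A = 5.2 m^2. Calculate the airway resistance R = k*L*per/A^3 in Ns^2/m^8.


Compute the numerator:
k * L * per = 0.0083 * 286 * 9.2
= 21.83896
Compute the denominator:
A^3 = 5.2^3 = 140.608
Resistance:
R = 21.83896 / 140.608
= 0.1553 Ns^2/m^8

0.1553 Ns^2/m^8


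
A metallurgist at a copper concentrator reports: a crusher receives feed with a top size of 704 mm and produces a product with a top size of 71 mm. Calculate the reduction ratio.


Reduction ratio = feed size / product size
= 704 / 71
= 9.9155

9.9155


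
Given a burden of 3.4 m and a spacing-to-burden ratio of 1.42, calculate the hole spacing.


4.828 m

Spacing = burden * ratio
= 3.4 * 1.42
= 4.828 m


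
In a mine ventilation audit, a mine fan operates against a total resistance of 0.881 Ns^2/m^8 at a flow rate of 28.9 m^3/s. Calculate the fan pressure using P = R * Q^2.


735.82 Pa

Compute Q^2:
Q^2 = 28.9^2 = 835.21
Compute pressure:
P = R * Q^2 = 0.881 * 835.21
= 735.82 Pa


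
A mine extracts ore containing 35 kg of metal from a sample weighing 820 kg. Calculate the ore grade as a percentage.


Ore grade = (metal mass / ore mass) * 100
= (35 / 820) * 100
= 0.04268292683 * 100
= 4.2683%

4.2683%


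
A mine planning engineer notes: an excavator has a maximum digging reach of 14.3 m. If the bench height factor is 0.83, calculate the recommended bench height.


11.869 m

Bench height = reach * factor
= 14.3 * 0.83
= 11.869 m


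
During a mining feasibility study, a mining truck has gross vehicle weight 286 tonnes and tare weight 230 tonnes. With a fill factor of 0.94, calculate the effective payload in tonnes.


Maximum payload = gross - tare
= 286 - 230 = 56 tonnes
Effective payload = max payload * fill factor
= 56 * 0.94
= 52.64 tonnes

52.64 tonnes


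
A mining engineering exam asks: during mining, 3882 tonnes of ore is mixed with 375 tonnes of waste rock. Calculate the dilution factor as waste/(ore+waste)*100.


8.809%

Total material = ore + waste
= 3882 + 375 = 4257 tonnes
Dilution = waste / total * 100
= 375 / 4257 * 100
= 0.08809020437 * 100
= 8.809%


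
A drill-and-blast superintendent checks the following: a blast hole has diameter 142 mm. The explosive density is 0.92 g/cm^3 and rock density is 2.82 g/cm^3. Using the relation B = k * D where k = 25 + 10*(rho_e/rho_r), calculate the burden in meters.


4.0133 m

First, compute k:
rho_e / rho_r = 0.92 / 2.82 = 0.3262411348
k = 25 + 10 * 0.3262411348 = 28.26241135
Then, compute burden:
B = k * D / 1000 = 28.26241135 * 142 / 1000
= 4013.262411 / 1000
= 4.0133 m


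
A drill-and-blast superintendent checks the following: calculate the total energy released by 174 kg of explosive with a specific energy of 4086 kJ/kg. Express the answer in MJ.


710.964 MJ

Energy = mass * specific_energy / 1000
= 174 * 4086 / 1000
= 710964 / 1000
= 710.964 MJ


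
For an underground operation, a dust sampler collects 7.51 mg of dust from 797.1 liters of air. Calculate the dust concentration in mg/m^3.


Convert liters to m^3: 1 m^3 = 1000 L
Concentration = mass / volume * 1000
= 7.51 / 797.1 * 1000
= 0.009421653494 * 1000
= 9.4217 mg/m^3

9.4217 mg/m^3


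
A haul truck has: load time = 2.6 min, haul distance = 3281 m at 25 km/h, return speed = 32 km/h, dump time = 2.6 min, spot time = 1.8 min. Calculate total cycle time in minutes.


21.0263 min

Convert haul speed to m/min: 25 * 1000/60 = 416.6666667 m/min
Haul time = 3281 / 416.6666667 = 7.8744 min
Convert return speed to m/min: 32 * 1000/60 = 533.3333333 m/min
Return time = 3281 / 533.3333333 = 6.151875 min
Total cycle time:
= 2.6 + 7.8744 + 2.6 + 6.151875 + 1.8
= 21.0263 min


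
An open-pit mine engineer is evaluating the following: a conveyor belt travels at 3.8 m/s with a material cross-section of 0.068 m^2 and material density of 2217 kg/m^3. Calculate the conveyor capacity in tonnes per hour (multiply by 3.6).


2062.3421 t/h

Volumetric flow = speed * area
= 3.8 * 0.068 = 0.2584 m^3/s
Mass flow = volumetric * density
= 0.2584 * 2217 = 572.8728 kg/s
Convert to t/h: multiply by 3.6
Capacity = 572.8728 * 3.6
= 2062.3421 t/h


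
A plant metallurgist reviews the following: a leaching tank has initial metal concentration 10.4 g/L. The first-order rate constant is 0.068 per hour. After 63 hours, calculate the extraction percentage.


98.6213%

Compute the exponent:
-k * t = -0.068 * 63 = -4.284
Remaining concentration:
C = 10.4 * exp(-4.284)
= 10.4 * 0.01378740203
= 0.1433889811 g/L
Extracted = 10.4 - 0.1433889811 = 10.25661102 g/L
Extraction % = 10.25661102 / 10.4 * 100
= 98.6213%


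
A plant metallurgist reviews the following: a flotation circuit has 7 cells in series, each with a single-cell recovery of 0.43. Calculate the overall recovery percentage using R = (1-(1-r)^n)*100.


Complement of single-cell recovery:
1 - r = 1 - 0.43 = 0.57
Raise to power n:
(1 - r)^7 = 0.57^7 = 0.01954897493
Overall recovery:
R = (1 - 0.01954897493) * 100
= 98.0451%

98.0451%


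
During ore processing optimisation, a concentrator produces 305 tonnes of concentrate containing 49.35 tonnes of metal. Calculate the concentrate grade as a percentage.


16.1803%

Grade = (metal in concentrate / concentrate mass) * 100
= (49.35 / 305) * 100
= 0.1618032787 * 100
= 16.1803%
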